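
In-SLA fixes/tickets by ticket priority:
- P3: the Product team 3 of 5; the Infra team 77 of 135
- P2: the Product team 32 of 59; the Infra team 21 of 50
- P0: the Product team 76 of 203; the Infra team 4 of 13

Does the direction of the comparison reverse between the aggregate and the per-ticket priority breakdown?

P3: the Product team 3/5 = 60.0%, the Infra team 77/135 = 57.0% → the Product team
P2: the Product team 32/59 = 54.2%, the Infra team 21/50 = 42.0% → the Product team
P0: the Product team 76/203 = 37.4%, the Infra team 4/13 = 30.8% → the Product team
Overall: the Product team 111/267 = 41.6%, the Infra team 102/198 = 51.5% → the Infra team
The Product team wins each ticket group but the Infra team wins overall — the comparison reverses. The Product team's tickets skew toward P0, which has a lower base rate.

Yes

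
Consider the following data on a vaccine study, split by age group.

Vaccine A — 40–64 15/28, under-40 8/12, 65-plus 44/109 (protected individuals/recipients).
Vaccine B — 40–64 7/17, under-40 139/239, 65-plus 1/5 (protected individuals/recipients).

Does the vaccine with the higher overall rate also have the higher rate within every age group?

No

40–64: Vaccine A 15/28 = 53.6%, Vaccine B 7/17 = 41.2% → Vaccine A
Under-40: Vaccine A 8/12 = 66.7%, Vaccine B 139/239 = 58.2% → Vaccine A
65-plus: Vaccine A 44/109 = 40.4%, Vaccine B 1/5 = 20.0% → Vaccine A
Overall: Vaccine A 67/149 = 45.0%, Vaccine B 147/261 = 56.3% → Vaccine B
Vaccine A wins each age group but Vaccine B wins overall — the comparison reverses. Vaccine A's recipients skew toward 65-plus, which has a lower base rate.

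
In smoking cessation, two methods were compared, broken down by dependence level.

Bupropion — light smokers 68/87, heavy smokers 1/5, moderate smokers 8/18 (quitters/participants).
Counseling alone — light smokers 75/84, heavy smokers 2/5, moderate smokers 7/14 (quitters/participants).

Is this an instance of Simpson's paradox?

No

Light smokers: bupropion 68/87 = 78.2%, counseling alone 75/84 = 89.3% → counseling alone
Heavy smokers: bupropion 1/5 = 20.0%, counseling alone 2/5 = 40.0% → counseling alone
Moderate smokers: bupropion 8/18 = 44.4%, counseling alone 7/14 = 50.0% → counseling alone
Overall: bupropion 77/110 = 70.0%, counseling alone 84/103 = 81.6% → counseling alone
Counseling alone wins overall and in every dependence group — no reversal.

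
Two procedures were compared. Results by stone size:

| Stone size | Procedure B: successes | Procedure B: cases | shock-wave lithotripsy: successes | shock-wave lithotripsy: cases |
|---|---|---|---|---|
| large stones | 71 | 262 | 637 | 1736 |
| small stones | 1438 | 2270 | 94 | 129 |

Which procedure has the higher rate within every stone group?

shock-wave lithotripsy

Large stones: Procedure B 71/262 = 27.1%, shock-wave lithotripsy 637/1736 = 36.7% → shock-wave lithotripsy
Small stones: Procedure B 1438/2270 = 63.3%, shock-wave lithotripsy 94/129 = 72.9% → shock-wave lithotripsy
Shock-wave lithotripsy has the higher rate in both groups.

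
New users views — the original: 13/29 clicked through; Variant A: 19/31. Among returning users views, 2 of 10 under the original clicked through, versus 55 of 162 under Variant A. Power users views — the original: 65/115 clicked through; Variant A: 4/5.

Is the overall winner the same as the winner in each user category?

No

New users: the original 13/29 = 44.8%, Variant A 19/31 = 61.3% → Variant A
Returning users: the original 2/10 = 20.0%, Variant A 55/162 = 34.0% → Variant A
Power users: the original 65/115 = 56.5%, Variant A 4/5 = 80.0% → Variant A
Overall: the original 80/154 = 51.9%, Variant A 78/198 = 39.4% → the original
Variant A wins each user group but the original wins overall — the comparison reverses. Variant A's views skew toward returning users, which has a lower base rate.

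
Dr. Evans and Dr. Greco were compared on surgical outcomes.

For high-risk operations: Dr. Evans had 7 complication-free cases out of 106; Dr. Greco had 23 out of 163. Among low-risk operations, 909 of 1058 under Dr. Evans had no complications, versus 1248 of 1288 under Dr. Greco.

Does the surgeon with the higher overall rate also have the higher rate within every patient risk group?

Yes

High-risk: Dr. Evans 7/106 = 6.6%, Dr. Greco 23/163 = 14.1% → Dr. Greco
Low-risk: Dr. Evans 909/1058 = 85.9%, Dr. Greco 1248/1288 = 96.9% → Dr. Greco
Overall: Dr. Evans 916/1164 = 78.7%, Dr. Greco 1271/1451 = 87.6% → Dr. Greco
Dr. Greco wins overall and in every patient risk group — no reversal.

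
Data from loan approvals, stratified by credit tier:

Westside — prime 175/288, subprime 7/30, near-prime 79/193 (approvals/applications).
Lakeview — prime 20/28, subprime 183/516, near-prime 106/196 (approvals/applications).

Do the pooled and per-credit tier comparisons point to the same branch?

Prime: Westside 175/288 = 60.8%, Lakeview 20/28 = 71.4% → Lakeview
Subprime: Westside 7/30 = 23.3%, Lakeview 183/516 = 35.5% → Lakeview
Near-prime: Westside 79/193 = 40.9%, Lakeview 106/196 = 54.1% → Lakeview
Overall: Westside 261/511 = 51.1%, Lakeview 309/740 = 41.8% → Westside
Lakeview wins each credit group but Westside wins overall — the comparison reverses. Lakeview's applications skew toward subprime, which has a lower base rate.

No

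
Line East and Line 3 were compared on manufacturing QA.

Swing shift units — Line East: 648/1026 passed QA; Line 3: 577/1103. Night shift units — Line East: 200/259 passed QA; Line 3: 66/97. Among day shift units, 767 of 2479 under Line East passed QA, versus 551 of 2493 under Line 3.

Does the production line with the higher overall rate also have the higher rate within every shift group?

Swing shift: Line East 648/1026 = 63.2%, Line 3 577/1103 = 52.3% → Line East
Night shift: Line East 200/259 = 77.2%, Line 3 66/97 = 68.0% → Line East
Day shift: Line East 767/2479 = 30.9%, Line 3 551/2493 = 22.1% → Line East
Overall: Line East 1615/3764 = 42.9%, Line 3 1194/3693 = 32.3% → Line East
Line East wins overall and in every shift group — no reversal.

Yes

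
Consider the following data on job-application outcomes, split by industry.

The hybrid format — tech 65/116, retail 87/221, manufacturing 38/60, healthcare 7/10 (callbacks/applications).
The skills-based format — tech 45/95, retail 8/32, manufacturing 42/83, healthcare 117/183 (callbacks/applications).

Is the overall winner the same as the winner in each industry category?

Tech: the hybrid format 65/116 = 56.0%, the skills-based format 45/95 = 47.4% → the hybrid format
Retail: the hybrid format 87/221 = 39.4%, the skills-based format 8/32 = 25.0% → the hybrid format
Manufacturing: the hybrid format 38/60 = 63.3%, the skills-based format 42/83 = 50.6% → the hybrid format
Healthcare: the hybrid format 7/10 = 70.0%, the skills-based format 117/183 = 63.9% → the hybrid format
Overall: the hybrid format 197/407 = 48.4%, the skills-based format 212/393 = 53.9% → the skills-based format
The hybrid format wins each industry group but the skills-based format wins overall — the comparison reverses. The hybrid format's applications skew toward retail, which has a lower base rate.

No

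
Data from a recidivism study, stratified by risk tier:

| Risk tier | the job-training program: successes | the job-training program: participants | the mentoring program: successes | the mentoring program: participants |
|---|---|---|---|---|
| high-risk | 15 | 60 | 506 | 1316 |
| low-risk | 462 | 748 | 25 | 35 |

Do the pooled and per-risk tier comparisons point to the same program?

High-risk: the job-training program 15/60 = 25.0%, the mentoring program 506/1316 = 38.4% → the mentoring program
Low-risk: the job-training program 462/748 = 61.8%, the mentoring program 25/35 = 71.4% → the mentoring program
Overall: the job-training program 477/808 = 59.0%, the mentoring program 531/1351 = 39.3% → the job-training program
The mentoring program wins each risk group but the job-training program wins overall — the comparison reverses. The mentoring program's participants skew toward high-risk, which has a lower base rate.

No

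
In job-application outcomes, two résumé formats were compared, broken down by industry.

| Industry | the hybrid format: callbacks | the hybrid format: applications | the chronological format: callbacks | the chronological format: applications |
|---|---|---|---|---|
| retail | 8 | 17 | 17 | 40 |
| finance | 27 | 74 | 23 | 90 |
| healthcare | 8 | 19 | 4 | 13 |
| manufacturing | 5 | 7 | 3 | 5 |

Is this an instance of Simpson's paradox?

No

Retail: the hybrid format 8/17 = 47.1%, the chronological format 17/40 = 42.5% → the hybrid format
Finance: the hybrid format 27/74 = 36.5%, the chronological format 23/90 = 25.6% → the hybrid format
Healthcare: the hybrid format 8/19 = 42.1%, the chronological format 4/13 = 30.8% → the hybrid format
Manufacturing: the hybrid format 5/7 = 71.4%, the chronological format 3/5 = 60.0% → the hybrid format
Overall: the hybrid format 48/117 = 41.0%, the chronological format 47/148 = 31.8% → the hybrid format
The hybrid format wins overall and in every industry group — no reversal.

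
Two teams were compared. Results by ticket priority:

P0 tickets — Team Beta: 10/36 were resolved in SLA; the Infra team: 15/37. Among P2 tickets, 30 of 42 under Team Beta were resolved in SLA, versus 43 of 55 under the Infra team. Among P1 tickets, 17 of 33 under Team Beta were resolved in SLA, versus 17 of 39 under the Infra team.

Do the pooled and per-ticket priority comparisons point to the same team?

P0: Team Beta 10/36 = 27.8%, the Infra team 15/37 = 40.5% → the Infra team
P2: Team Beta 30/42 = 71.4%, the Infra team 43/55 = 78.2% → the Infra team
P1: Team Beta 17/33 = 51.5%, the Infra team 17/39 = 43.6% → Team Beta
Overall: Team Beta 57/111 = 51.4%, the Infra team 75/131 = 57.3% → the Infra team
Neither sweeps: Team Beta wins 1 of 3 groups, the Infra team wins 2. The Infra team wins overall but not every group — no Simpson reversal.

No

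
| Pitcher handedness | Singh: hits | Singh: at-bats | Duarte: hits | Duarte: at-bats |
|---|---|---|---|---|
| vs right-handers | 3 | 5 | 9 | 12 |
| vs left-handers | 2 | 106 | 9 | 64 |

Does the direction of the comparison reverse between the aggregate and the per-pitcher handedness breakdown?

Vs right-handers: Singh 3/5 = 60.0%, Duarte 9/12 = 75.0% → Duarte
Vs left-handers: Singh 2/106 = 1.9%, Duarte 9/64 = 14.1% → Duarte
Overall: Singh 5/111 = 4.5%, Duarte 18/76 = 23.7% → Duarte
Duarte wins overall and in every pitcher group — no reversal.

No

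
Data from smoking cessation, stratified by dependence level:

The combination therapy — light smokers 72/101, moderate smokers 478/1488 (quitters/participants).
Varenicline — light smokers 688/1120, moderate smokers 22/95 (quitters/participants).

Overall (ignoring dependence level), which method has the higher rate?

varenicline

Light smokers: the combination therapy 72/101 = 71.3%, varenicline 688/1120 = 61.4% → the combination therapy
Moderate smokers: the combination therapy 478/1488 = 32.1%, varenicline 22/95 = 23.2% → the combination therapy
Overall: the combination therapy 550/1589 = 34.6%, varenicline 710/1215 = 58.4% → varenicline
(The combination therapy wins every dependence group but varenicline wins overall — the combination therapy's participants skew toward the low-rate moderate smokers group.)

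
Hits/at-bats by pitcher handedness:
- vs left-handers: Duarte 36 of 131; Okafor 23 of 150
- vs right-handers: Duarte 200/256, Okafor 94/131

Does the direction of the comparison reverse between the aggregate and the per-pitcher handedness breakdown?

No

Vs left-handers: Duarte 36/131 = 27.5%, Okafor 23/150 = 15.3% → Duarte
Vs right-handers: Duarte 200/256 = 78.1%, Okafor 94/131 = 71.8% → Duarte
Overall: Duarte 236/387 = 61.0%, Okafor 117/281 = 41.6% → Duarte
Duarte wins overall and in every pitcher group — no reversal.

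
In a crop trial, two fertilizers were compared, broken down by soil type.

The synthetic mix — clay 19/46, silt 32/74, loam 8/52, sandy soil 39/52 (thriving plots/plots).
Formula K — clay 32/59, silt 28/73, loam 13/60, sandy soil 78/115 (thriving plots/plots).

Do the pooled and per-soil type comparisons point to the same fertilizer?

No

Clay: the synthetic mix 19/46 = 41.3%, Formula K 32/59 = 54.2% → Formula K
Silt: the synthetic mix 32/74 = 43.2%, Formula K 28/73 = 38.4% → the synthetic mix
Loam: the synthetic mix 8/52 = 15.4%, Formula K 13/60 = 21.7% → Formula K
Sandy soil: the synthetic mix 39/52 = 75.0%, Formula K 78/115 = 67.8% → the synthetic mix
Overall: the synthetic mix 98/224 = 43.8%, Formula K 151/307 = 49.2% → Formula K
Neither sweeps: the synthetic mix wins 2 of 4 groups, Formula K wins 2. Formula K wins overall but not every group — no Simpson reversal.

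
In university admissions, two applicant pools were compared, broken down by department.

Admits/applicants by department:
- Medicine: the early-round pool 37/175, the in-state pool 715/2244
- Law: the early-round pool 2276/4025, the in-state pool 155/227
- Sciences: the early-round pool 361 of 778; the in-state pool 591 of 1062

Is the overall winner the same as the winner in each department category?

Medicine: the early-round pool 37/175 = 21.1%, the in-state pool 715/2244 = 31.9% → the in-state pool
Law: the early-round pool 2276/4025 = 56.5%, the in-state pool 155/227 = 68.3% → the in-state pool
Sciences: the early-round pool 361/778 = 46.4%, the in-state pool 591/1062 = 55.6% → the in-state pool
Overall: the early-round pool 2674/4978 = 53.7%, the in-state pool 1461/3533 = 41.4% → the early-round pool
The in-state pool wins each department group but the early-round pool wins overall — the comparison reverses. The in-state pool's applicants skew toward Medicine, which has a lower base rate.

No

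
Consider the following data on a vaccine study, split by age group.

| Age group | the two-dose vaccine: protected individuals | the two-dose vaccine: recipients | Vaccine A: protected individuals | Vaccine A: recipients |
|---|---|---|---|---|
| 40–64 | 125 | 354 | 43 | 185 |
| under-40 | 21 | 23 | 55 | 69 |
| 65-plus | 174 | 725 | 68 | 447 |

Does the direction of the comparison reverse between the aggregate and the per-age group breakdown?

No

40–64: the two-dose vaccine 125/354 = 35.3%, Vaccine A 43/185 = 23.2% → the two-dose vaccine
Under-40: the two-dose vaccine 21/23 = 91.3%, Vaccine A 55/69 = 79.7% → the two-dose vaccine
65-plus: the two-dose vaccine 174/725 = 24.0%, Vaccine A 68/447 = 15.2% → the two-dose vaccine
Overall: the two-dose vaccine 320/1102 = 29.0%, Vaccine A 166/701 = 23.7% → the two-dose vaccine
The two-dose vaccine wins overall and in every age group — no reversal.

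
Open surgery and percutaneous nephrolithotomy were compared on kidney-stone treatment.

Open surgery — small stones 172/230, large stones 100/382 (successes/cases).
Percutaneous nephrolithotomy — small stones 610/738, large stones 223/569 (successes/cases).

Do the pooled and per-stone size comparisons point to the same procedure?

Small stones: open surgery 172/230 = 74.8%, percutaneous nephrolithotomy 610/738 = 82.7% → percutaneous nephrolithotomy
Large stones: open surgery 100/382 = 26.2%, percutaneous nephrolithotomy 223/569 = 39.2% → percutaneous nephrolithotomy
Overall: open surgery 272/612 = 44.4%, percutaneous nephrolithotomy 833/1307 = 63.7% → percutaneous nephrolithotomy
Percutaneous nephrolithotomy wins overall and in every stone group — no reversal.

Yes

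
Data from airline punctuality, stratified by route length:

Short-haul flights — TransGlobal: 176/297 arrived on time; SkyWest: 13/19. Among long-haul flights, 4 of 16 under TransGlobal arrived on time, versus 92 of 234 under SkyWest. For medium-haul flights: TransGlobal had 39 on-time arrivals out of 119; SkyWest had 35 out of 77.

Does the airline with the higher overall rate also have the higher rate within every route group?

No

Short-haul: TransGlobal 176/297 = 59.3%, SkyWest 13/19 = 68.4% → SkyWest
Long-haul: TransGlobal 4/16 = 25.0%, SkyWest 92/234 = 39.3% → SkyWest
Medium-haul: TransGlobal 39/119 = 32.8%, SkyWest 35/77 = 45.5% → SkyWest
Overall: TransGlobal 219/432 = 50.7%, SkyWest 140/330 = 42.4% → TransGlobal
SkyWest wins each route group but TransGlobal wins overall — the comparison reverses. SkyWest's flights skew toward long-haul, which has a lower base rate.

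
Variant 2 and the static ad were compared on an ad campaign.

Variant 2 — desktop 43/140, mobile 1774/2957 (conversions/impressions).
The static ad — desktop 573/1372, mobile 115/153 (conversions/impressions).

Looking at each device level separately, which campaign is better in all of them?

the static ad

Desktop: Variant 2 43/140 = 30.7%, the static ad 573/1372 = 41.8% → the static ad
Mobile: Variant 2 1774/2957 = 60.0%, the static ad 115/153 = 75.2% → the static ad
The static ad has the higher rate in both groups.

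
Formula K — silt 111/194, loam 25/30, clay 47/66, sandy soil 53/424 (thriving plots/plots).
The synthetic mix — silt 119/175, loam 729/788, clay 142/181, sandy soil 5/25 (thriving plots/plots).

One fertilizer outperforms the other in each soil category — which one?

Silt: Formula K 111/194 = 57.2%, the synthetic mix 119/175 = 68.0% → the synthetic mix
Loam: Formula K 25/30 = 83.3%, the synthetic mix 729/788 = 92.5% → the synthetic mix
Clay: Formula K 47/66 = 71.2%, the synthetic mix 142/181 = 78.5% → the synthetic mix
Sandy soil: Formula K 53/424 = 12.5%, the synthetic mix 5/25 = 20.0% → the synthetic mix
The synthetic mix has the higher rate in all 4 groups.

the synthetic mix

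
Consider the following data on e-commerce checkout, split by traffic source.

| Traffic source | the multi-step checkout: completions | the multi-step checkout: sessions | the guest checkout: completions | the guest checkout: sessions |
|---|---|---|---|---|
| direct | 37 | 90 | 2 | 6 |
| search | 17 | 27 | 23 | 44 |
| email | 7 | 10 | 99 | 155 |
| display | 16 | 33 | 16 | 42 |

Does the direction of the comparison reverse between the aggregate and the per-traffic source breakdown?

Yes

Direct: the multi-step checkout 37/90 = 41.1%, the guest checkout 2/6 = 33.3% → the multi-step checkout
Search: the multi-step checkout 17/27 = 63.0%, the guest checkout 23/44 = 52.3% → the multi-step checkout
Email: the multi-step checkout 7/10 = 70.0%, the guest checkout 99/155 = 63.9% → the multi-step checkout
Display: the multi-step checkout 16/33 = 48.5%, the guest checkout 16/42 = 38.1% → the multi-step checkout
Overall: the multi-step checkout 77/160 = 48.1%, the guest checkout 140/247 = 56.7% → the guest checkout
The multi-step checkout wins each traffic group but the guest checkout wins overall — the comparison reverses. The multi-step checkout's sessions skew toward direct, which has a lower base rate.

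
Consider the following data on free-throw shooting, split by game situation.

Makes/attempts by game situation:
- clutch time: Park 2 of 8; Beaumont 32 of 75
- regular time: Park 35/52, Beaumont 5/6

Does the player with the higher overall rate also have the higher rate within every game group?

Clutch time: Park 2/8 = 25.0%, Beaumont 32/75 = 42.7% → Beaumont
Regular time: Park 35/52 = 67.3%, Beaumont 5/6 = 83.3% → Beaumont
Overall: Park 37/60 = 61.7%, Beaumont 37/81 = 45.7% → Park
Beaumont wins each game group but Park wins overall — the comparison reverses. Beaumont's attempts skew toward clutch time, which has a lower base rate.

No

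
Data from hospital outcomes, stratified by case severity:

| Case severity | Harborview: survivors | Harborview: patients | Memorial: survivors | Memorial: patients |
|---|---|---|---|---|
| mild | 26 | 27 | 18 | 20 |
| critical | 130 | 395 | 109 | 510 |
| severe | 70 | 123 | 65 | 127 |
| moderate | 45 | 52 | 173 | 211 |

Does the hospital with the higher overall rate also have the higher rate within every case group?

Mild: Harborview 26/27 = 96.3%, Memorial 18/20 = 90.0% → Harborview
Critical: Harborview 130/395 = 32.9%, Memorial 109/510 = 21.4% → Harborview
Severe: Harborview 70/123 = 56.9%, Memorial 65/127 = 51.2% → Harborview
Moderate: Harborview 45/52 = 86.5%, Memorial 173/211 = 82.0% → Harborview
Overall: Harborview 271/597 = 45.4%, Memorial 365/868 = 42.1% → Harborview
Harborview wins overall and in every case group — no reversal.

Yes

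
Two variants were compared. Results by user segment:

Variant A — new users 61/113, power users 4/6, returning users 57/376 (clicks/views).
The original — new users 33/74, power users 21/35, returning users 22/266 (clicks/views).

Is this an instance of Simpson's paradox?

No

New users: Variant A 61/113 = 54.0%, the original 33/74 = 44.6% → Variant A
Power users: Variant A 4/6 = 66.7%, the original 21/35 = 60.0% → Variant A
Returning users: Variant A 57/376 = 15.2%, the original 22/266 = 8.3% → Variant A
Overall: Variant A 122/495 = 24.6%, the original 76/375 = 20.3% → Variant A
Variant A wins overall and in every user group — no reversal.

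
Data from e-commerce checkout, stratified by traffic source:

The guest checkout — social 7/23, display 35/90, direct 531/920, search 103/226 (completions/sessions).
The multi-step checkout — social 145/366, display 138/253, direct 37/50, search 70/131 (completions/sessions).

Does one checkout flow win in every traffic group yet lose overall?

Yes

Social: the guest checkout 7/23 = 30.4%, the multi-step checkout 145/366 = 39.6% → the multi-step checkout
Display: the guest checkout 35/90 = 38.9%, the multi-step checkout 138/253 = 54.5% → the multi-step checkout
Direct: the guest checkout 531/920 = 57.7%, the multi-step checkout 37/50 = 74.0% → the multi-step checkout
Search: the guest checkout 103/226 = 45.6%, the multi-step checkout 70/131 = 53.4% → the multi-step checkout
Overall: the guest checkout 676/1259 = 53.7%, the multi-step checkout 390/800 = 48.8% → the guest checkout
The multi-step checkout wins each traffic group but the guest checkout wins overall — the comparison reverses. The multi-step checkout's sessions skew toward social, which has a lower base rate.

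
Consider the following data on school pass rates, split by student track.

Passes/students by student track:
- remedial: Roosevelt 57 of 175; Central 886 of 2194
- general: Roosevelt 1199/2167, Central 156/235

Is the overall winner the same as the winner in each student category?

No

Remedial: Roosevelt 57/175 = 32.6%, Central 886/2194 = 40.4% → Central
General: Roosevelt 1199/2167 = 55.3%, Central 156/235 = 66.4% → Central
Overall: Roosevelt 1256/2342 = 53.6%, Central 1042/2429 = 42.9% → Roosevelt
Central wins each student group but Roosevelt wins overall — the comparison reverses. Central's students skew toward remedial, which has a lower base rate.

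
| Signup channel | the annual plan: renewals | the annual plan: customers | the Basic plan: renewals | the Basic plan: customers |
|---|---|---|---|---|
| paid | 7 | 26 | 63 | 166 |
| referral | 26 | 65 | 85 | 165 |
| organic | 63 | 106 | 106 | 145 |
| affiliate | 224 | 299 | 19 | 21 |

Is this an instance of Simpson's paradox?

Paid: the annual plan 7/26 = 26.9%, the Basic plan 63/166 = 38.0% → the Basic plan
Referral: the annual plan 26/65 = 40.0%, the Basic plan 85/165 = 51.5% → the Basic plan
Organic: the annual plan 63/106 = 59.4%, the Basic plan 106/145 = 73.1% → the Basic plan
Affiliate: the annual plan 224/299 = 74.9%, the Basic plan 19/21 = 90.5% → the Basic plan
Overall: the annual plan 320/496 = 64.5%, the Basic plan 273/497 = 54.9% → the annual plan
The Basic plan wins each signup group but the annual plan wins overall — the comparison reverses. The Basic plan's customers skew toward paid, which has a lower base rate.

Yes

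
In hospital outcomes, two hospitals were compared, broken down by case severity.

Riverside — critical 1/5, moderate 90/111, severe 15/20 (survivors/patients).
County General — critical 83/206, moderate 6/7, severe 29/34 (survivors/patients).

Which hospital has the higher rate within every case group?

County General

Critical: Riverside 1/5 = 20.0%, County General 83/206 = 40.3% → County General
Moderate: Riverside 90/111 = 81.1%, County General 6/7 = 85.7% → County General
Severe: Riverside 15/20 = 75.0%, County General 29/34 = 85.3% → County General
County General has the higher rate in all 3 groups.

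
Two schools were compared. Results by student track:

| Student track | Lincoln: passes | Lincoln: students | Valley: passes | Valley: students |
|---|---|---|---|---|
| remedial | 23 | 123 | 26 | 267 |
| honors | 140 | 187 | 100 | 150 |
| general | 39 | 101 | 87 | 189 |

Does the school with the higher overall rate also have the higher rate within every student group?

Remedial: Lincoln 23/123 = 18.7%, Valley 26/267 = 9.7% → Lincoln
Honors: Lincoln 140/187 = 74.9%, Valley 100/150 = 66.7% → Lincoln
General: Lincoln 39/101 = 38.6%, Valley 87/189 = 46.0% → Valley
Overall: Lincoln 202/411 = 49.1%, Valley 213/606 = 35.1% → Lincoln
Neither sweeps: Lincoln wins 2 of 3 groups, Valley wins 1. Lincoln wins overall but not every group — no Simpson reversal.

No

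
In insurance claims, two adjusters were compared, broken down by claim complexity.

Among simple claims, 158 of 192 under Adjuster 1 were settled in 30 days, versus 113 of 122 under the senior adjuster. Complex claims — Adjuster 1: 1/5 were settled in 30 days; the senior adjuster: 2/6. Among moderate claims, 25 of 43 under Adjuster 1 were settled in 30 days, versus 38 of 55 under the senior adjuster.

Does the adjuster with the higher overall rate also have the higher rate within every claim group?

Simple: Adjuster 1 158/192 = 82.3%, the senior adjuster 113/122 = 92.6% → the senior adjuster
Complex: Adjuster 1 1/5 = 20.0%, the senior adjuster 2/6 = 33.3% → the senior adjuster
Moderate: Adjuster 1 25/43 = 58.1%, the senior adjuster 38/55 = 69.1% → the senior adjuster
Overall: Adjuster 1 184/240 = 76.7%, the senior adjuster 153/183 = 83.6% → the senior adjuster
The senior adjuster wins overall and in every claim group — no reversal.

Yes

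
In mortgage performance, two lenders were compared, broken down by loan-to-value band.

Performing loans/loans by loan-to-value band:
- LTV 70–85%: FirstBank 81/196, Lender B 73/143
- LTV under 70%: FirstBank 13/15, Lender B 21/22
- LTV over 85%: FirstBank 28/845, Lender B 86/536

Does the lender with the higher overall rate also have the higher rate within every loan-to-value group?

LTV 70–85%: FirstBank 81/196 = 41.3%, Lender B 73/143 = 51.0% → Lender B
LTV under 70%: FirstBank 13/15 = 86.7%, Lender B 21/22 = 95.5% → Lender B
LTV over 85%: FirstBank 28/845 = 3.3%, Lender B 86/536 = 16.0% → Lender B
Overall: FirstBank 122/1056 = 11.6%, Lender B 180/701 = 25.7% → Lender B
Lender B wins overall and in every loan-to-value group — no reversal.

Yes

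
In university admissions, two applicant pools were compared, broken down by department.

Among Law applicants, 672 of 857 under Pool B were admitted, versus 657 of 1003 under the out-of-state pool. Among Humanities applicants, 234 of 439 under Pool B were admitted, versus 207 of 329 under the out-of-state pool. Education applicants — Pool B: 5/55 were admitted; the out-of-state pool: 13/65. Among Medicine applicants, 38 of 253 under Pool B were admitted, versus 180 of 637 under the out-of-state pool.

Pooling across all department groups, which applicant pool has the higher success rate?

Law: Pool B 672/857 = 78.4%, the out-of-state pool 657/1003 = 65.5% → Pool B
Humanities: Pool B 234/439 = 53.3%, the out-of-state pool 207/329 = 62.9% → the out-of-state pool
Education: Pool B 5/55 = 9.1%, the out-of-state pool 13/65 = 20.0% → the out-of-state pool
Medicine: Pool B 38/253 = 15.0%, the out-of-state pool 180/637 = 28.3% → the out-of-state pool
Overall: Pool B 949/1604 = 59.2%, the out-of-state pool 1057/2034 = 52.0% → Pool B
(Neither sweeps every department group, but Pool B has the higher pooled rate.)

Pool B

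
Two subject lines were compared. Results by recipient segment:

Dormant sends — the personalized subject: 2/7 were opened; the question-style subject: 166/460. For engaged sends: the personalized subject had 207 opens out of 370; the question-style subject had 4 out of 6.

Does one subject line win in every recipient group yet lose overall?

Dormant: the personalized subject 2/7 = 28.6%, the question-style subject 166/460 = 36.1% → the question-style subject
Engaged: the personalized subject 207/370 = 55.9%, the question-style subject 4/6 = 66.7% → the question-style subject
Overall: the personalized subject 209/377 = 55.4%, the question-style subject 170/466 = 36.5% → the personalized subject
The question-style subject wins each recipient group but the personalized subject wins overall — the comparison reverses. The question-style subject's sends skew toward dormant, which has a lower base rate.

Yes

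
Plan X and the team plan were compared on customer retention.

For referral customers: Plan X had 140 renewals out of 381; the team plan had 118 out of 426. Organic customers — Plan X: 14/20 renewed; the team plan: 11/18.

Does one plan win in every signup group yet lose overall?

Referral: Plan X 140/381 = 36.7%, the team plan 118/426 = 27.7% → Plan X
Organic: Plan X 14/20 = 70.0%, the team plan 11/18 = 61.1% → Plan X
Overall: Plan X 154/401 = 38.4%, the team plan 129/444 = 29.1% → Plan X
Plan X wins overall and in every signup group — no reversal.

No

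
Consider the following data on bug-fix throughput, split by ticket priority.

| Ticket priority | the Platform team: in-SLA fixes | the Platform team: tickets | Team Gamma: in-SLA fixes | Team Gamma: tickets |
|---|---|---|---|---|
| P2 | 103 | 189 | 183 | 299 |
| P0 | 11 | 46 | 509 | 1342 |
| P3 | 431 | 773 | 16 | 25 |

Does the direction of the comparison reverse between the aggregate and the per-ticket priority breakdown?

Yes

P2: the Platform team 103/189 = 54.5%, Team Gamma 183/299 = 61.2% → Team Gamma
P0: the Platform team 11/46 = 23.9%, Team Gamma 509/1342 = 37.9% → Team Gamma
P3: the Platform team 431/773 = 55.8%, Team Gamma 16/25 = 64.0% → Team Gamma
Overall: the Platform team 545/1008 = 54.1%, Team Gamma 708/1666 = 42.5% → the Platform team
Team Gamma wins each ticket group but the Platform team wins overall — the comparison reverses. Team Gamma's tickets skew toward P0, which has a lower base rate.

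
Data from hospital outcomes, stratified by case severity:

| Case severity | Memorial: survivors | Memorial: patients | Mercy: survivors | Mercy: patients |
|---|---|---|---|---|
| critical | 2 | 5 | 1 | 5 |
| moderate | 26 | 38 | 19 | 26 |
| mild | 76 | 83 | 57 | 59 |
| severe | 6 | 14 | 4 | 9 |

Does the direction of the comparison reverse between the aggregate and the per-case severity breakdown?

No

Critical: Memorial 2/5 = 40.0%, Mercy 1/5 = 20.0% → Memorial
Moderate: Memorial 26/38 = 68.4%, Mercy 19/26 = 73.1% → Mercy
Mild: Memorial 76/83 = 91.6%, Mercy 57/59 = 96.6% → Mercy
Severe: Memorial 6/14 = 42.9%, Mercy 4/9 = 44.4% → Mercy
Overall: Memorial 110/140 = 78.6%, Mercy 81/99 = 81.8% → Mercy
Neither sweeps: Memorial wins 1 of 4 groups, Mercy wins 3. Mercy wins overall but not every group — no Simpson reversal.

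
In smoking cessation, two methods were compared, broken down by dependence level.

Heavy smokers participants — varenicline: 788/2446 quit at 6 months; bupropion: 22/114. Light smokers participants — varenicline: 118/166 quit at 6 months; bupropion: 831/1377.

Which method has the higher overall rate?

bupropion

Heavy smokers: varenicline 788/2446 = 32.2%, bupropion 22/114 = 19.3% → varenicline
Light smokers: varenicline 118/166 = 71.1%, bupropion 831/1377 = 60.3% → varenicline
Overall: varenicline 906/2612 = 34.7%, bupropion 853/1491 = 57.2% → bupropion
(Varenicline wins every dependence group but bupropion wins overall — varenicline's participants skew toward the low-rate heavy smokers group.)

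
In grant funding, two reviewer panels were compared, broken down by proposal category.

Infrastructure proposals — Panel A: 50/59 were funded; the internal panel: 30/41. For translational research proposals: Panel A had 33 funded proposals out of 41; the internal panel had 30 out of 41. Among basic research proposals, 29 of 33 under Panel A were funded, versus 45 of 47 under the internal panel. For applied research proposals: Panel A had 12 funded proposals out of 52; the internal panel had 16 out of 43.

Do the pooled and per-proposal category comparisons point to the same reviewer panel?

Infrastructure: Panel A 50/59 = 84.7%, the internal panel 30/41 = 73.2% → Panel A
Translational research: Panel A 33/41 = 80.5%, the internal panel 30/41 = 73.2% → Panel A
Basic research: Panel A 29/33 = 87.9%, the internal panel 45/47 = 95.7% → the internal panel
Applied research: Panel A 12/52 = 23.1%, the internal panel 16/43 = 37.2% → the internal panel
Overall: Panel A 124/185 = 67.0%, the internal panel 121/172 = 70.3% → the internal panel
Neither sweeps: Panel A wins 2 of 4 groups, the internal panel wins 2. The internal panel wins overall but not every group — no Simpson reversal.

No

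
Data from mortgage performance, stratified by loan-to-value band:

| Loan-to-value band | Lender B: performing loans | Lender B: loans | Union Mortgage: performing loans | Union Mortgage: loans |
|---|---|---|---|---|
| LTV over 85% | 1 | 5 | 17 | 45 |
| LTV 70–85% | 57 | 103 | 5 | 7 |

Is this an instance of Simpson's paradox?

Yes

LTV over 85%: Lender B 1/5 = 20.0%, Union Mortgage 17/45 = 37.8% → Union Mortgage
LTV 70–85%: Lender B 57/103 = 55.3%, Union Mortgage 5/7 = 71.4% → Union Mortgage
Overall: Lender B 58/108 = 53.7%, Union Mortgage 22/52 = 42.3% → Lender B
Union Mortgage wins each loan-to-value group but Lender B wins overall — the comparison reverses. Union Mortgage's loans skew toward LTV over 85%, which has a lower base rate.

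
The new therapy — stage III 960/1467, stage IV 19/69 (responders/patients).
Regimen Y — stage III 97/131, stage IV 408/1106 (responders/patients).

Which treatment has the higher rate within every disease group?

Regimen Y

Stage III: the new therapy 960/1467 = 65.4%, Regimen Y 97/131 = 74.0% → Regimen Y
Stage IV: the new therapy 19/69 = 27.5%, Regimen Y 408/1106 = 36.9% → Regimen Y
Regimen Y has the higher rate in both groups.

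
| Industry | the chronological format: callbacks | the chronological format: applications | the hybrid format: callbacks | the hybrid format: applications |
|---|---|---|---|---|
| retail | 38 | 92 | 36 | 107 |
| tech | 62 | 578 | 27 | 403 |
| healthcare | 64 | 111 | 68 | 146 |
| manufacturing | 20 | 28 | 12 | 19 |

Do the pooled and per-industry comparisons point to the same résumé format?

Retail: the chronological format 38/92 = 41.3%, the hybrid format 36/107 = 33.6% → the chronological format
Tech: the chronological format 62/578 = 10.7%, the hybrid format 27/403 = 6.7% → the chronological format
Healthcare: the chronological format 64/111 = 57.7%, the hybrid format 68/146 = 46.6% → the chronological format
Manufacturing: the chronological format 20/28 = 71.4%, the hybrid format 12/19 = 63.2% → the chronological format
Overall: the chronological format 184/809 = 22.7%, the hybrid format 143/675 = 21.2% → the chronological format
The chronological format wins overall and in every industry group — no reversal.

Yes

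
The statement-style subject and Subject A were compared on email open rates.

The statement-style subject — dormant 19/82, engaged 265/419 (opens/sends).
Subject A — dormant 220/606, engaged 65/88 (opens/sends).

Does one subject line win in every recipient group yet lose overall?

Yes

Dormant: the statement-style subject 19/82 = 23.2%, Subject A 220/606 = 36.3% → Subject A
Engaged: the statement-style subject 265/419 = 63.2%, Subject A 65/88 = 73.9% → Subject A
Overall: the statement-style subject 284/501 = 56.7%, Subject A 285/694 = 41.1% → the statement-style subject
Subject A wins each recipient group but the statement-style subject wins overall — the comparison reverses. Subject A's sends skew toward dormant, which has a lower base rate.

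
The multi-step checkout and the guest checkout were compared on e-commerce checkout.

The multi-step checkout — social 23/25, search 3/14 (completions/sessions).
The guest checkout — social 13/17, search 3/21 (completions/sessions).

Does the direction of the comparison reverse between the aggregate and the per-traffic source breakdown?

No

Social: the multi-step checkout 23/25 = 92.0%, the guest checkout 13/17 = 76.5% → the multi-step checkout
Search: the multi-step checkout 3/14 = 21.4%, the guest checkout 3/21 = 14.3% → the multi-step checkout
Overall: the multi-step checkout 26/39 = 66.7%, the guest checkout 16/38 = 42.1% → the multi-step checkout
The multi-step checkout wins overall and in every traffic group — no reversal.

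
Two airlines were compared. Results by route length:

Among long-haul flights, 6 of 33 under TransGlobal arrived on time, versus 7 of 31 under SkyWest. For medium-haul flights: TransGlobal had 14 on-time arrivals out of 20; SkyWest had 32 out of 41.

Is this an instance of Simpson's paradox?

No

Long-haul: TransGlobal 6/33 = 18.2%, SkyWest 7/31 = 22.6% → SkyWest
Medium-haul: TransGlobal 14/20 = 70.0%, SkyWest 32/41 = 78.0% → SkyWest
Overall: TransGlobal 20/53 = 37.7%, SkyWest 39/72 = 54.2% → SkyWest
SkyWest wins overall and in every route group — no reversal.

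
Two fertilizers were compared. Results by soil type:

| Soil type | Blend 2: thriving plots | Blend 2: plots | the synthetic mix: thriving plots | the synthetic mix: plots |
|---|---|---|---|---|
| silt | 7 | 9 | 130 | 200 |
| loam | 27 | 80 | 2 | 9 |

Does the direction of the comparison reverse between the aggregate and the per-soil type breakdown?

Silt: Blend 2 7/9 = 77.8%, the synthetic mix 130/200 = 65.0% → Blend 2
Loam: Blend 2 27/80 = 33.8%, the synthetic mix 2/9 = 22.2% → Blend 2
Overall: Blend 2 34/89 = 38.2%, the synthetic mix 132/209 = 63.2% → the synthetic mix
Blend 2 wins each soil group but the synthetic mix wins overall — the comparison reverses. Blend 2's plots skew toward loam, which has a lower base rate.

Yes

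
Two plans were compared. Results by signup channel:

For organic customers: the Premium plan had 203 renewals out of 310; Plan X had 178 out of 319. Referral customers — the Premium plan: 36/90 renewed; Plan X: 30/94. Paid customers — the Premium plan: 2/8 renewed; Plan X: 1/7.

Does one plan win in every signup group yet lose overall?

No

Organic: the Premium plan 203/310 = 65.5%, Plan X 178/319 = 55.8% → the Premium plan
Referral: the Premium plan 36/90 = 40.0%, Plan X 30/94 = 31.9% → the Premium plan
Paid: the Premium plan 2/8 = 25.0%, Plan X 1/7 = 14.3% → the Premium plan
Overall: the Premium plan 241/408 = 59.1%, Plan X 209/420 = 49.8% → the Premium plan
The Premium plan wins overall and in every signup group — no reversal.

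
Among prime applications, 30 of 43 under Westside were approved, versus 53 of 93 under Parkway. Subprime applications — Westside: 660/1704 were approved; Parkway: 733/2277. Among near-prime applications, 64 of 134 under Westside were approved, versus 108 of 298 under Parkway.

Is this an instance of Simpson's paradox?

No

Prime: Westside 30/43 = 69.8%, Parkway 53/93 = 57.0% → Westside
Subprime: Westside 660/1704 = 38.7%, Parkway 733/2277 = 32.2% → Westside
Near-prime: Westside 64/134 = 47.8%, Parkway 108/298 = 36.2% → Westside
Overall: Westside 754/1881 = 40.1%, Parkway 894/2668 = 33.5% → Westside
Westside wins overall and in every credit group — no reversal.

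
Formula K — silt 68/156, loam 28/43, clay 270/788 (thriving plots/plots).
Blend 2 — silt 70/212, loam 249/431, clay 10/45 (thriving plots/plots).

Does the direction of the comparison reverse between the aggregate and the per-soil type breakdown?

Yes

Silt: Formula K 68/156 = 43.6%, Blend 2 70/212 = 33.0% → Formula K
Loam: Formula K 28/43 = 65.1%, Blend 2 249/431 = 57.8% → Formula K
Clay: Formula K 270/788 = 34.3%, Blend 2 10/45 = 22.2% → Formula K
Overall: Formula K 366/987 = 37.1%, Blend 2 329/688 = 47.8% → Blend 2
Formula K wins each soil group but Blend 2 wins overall — the comparison reverses. Formula K's plots skew toward clay, which has a lower base rate.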